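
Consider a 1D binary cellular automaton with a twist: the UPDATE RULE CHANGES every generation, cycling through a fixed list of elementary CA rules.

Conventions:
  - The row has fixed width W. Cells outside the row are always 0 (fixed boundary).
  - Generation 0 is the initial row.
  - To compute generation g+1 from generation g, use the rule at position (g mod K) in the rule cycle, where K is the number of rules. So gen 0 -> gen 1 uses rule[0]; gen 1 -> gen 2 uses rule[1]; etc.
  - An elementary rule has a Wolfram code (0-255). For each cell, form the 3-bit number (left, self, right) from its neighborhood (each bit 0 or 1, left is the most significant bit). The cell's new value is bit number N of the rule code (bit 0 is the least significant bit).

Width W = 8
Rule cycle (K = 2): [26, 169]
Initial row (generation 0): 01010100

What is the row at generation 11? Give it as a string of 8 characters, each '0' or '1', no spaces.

Answer: 01100010

Derivation:
Gen 0: 01010100
Gen 1 (rule 26): 10000010
Gen 2 (rule 169): 00111000
Gen 3 (rule 26): 01100100
Gen 4 (rule 169): 01000001
Gen 5 (rule 26): 10100010
Gen 6 (rule 169): 01001000
Gen 7 (rule 26): 10110100
Gen 8 (rule 169): 01101001
Gen 9 (rule 26): 11000110
Gen 10 (rule 169): 10010100
Gen 11 (rule 26): 01100010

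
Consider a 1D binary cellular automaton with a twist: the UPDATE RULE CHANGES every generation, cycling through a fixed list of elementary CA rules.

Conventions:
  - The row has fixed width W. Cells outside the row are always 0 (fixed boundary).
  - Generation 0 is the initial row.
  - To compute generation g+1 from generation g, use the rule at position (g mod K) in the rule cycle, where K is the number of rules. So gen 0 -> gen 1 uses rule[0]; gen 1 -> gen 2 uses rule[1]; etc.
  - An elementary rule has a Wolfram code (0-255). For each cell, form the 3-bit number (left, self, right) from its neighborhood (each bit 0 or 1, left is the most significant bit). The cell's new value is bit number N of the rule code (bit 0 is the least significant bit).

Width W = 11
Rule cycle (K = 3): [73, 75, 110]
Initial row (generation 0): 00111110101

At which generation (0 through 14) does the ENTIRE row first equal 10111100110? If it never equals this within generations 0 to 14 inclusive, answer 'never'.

Answer: never

Derivation:
Gen 0: 00111110101
Gen 1 (rule 73): 10100010000
Gen 2 (rule 75): 00001100111
Gen 3 (rule 110): 00011101101
Gen 4 (rule 73): 11010101100
Gen 5 (rule 75): 11000001101
Gen 6 (rule 110): 11000011111
Gen 7 (rule 73): 11011010001
Gen 8 (rule 75): 11011000110
Gen 9 (rule 110): 11111001110
Gen 10 (rule 73): 10001001010
Gen 11 (rule 75): 00110010000
Gen 12 (rule 110): 01110110000
Gen 13 (rule 73): 01010110111
Gen 14 (rule 75): 10000110101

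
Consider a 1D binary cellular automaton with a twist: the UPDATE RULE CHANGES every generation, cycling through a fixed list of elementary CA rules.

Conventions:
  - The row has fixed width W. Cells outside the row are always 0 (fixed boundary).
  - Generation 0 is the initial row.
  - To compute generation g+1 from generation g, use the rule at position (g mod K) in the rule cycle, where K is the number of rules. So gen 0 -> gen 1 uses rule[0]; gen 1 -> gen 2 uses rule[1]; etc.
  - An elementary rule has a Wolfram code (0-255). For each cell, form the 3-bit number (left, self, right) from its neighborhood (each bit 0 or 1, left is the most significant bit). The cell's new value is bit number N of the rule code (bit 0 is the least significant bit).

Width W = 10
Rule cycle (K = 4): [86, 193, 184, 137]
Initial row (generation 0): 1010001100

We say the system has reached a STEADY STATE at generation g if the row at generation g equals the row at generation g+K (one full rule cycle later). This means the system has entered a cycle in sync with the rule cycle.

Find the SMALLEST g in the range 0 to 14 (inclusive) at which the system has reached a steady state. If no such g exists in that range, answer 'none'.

Answer: 14

Derivation:
Gen 0: 1010001100
Gen 1 (rule 86): 1011010110
Gen 2 (rule 193): 0001000010
Gen 3 (rule 184): 0000100001
Gen 4 (rule 137): 1110001100
Gen 5 (rule 86): 0011010110
Gen 6 (rule 193): 1001000010
Gen 7 (rule 184): 0100100001
Gen 8 (rule 137): 0000001100
Gen 9 (rule 86): 0000010110
Gen 10 (rule 193): 1111000010
Gen 11 (rule 184): 1110100001
Gen 12 (rule 137): 1100001100
Gen 13 (rule 86): 0110010110
Gen 14 (rule 193): 0010000010
Gen 15 (rule 184): 0001000001
Gen 16 (rule 137): 1100011100
Gen 17 (rule 86): 0110100110
Gen 18 (rule 193): 0010000010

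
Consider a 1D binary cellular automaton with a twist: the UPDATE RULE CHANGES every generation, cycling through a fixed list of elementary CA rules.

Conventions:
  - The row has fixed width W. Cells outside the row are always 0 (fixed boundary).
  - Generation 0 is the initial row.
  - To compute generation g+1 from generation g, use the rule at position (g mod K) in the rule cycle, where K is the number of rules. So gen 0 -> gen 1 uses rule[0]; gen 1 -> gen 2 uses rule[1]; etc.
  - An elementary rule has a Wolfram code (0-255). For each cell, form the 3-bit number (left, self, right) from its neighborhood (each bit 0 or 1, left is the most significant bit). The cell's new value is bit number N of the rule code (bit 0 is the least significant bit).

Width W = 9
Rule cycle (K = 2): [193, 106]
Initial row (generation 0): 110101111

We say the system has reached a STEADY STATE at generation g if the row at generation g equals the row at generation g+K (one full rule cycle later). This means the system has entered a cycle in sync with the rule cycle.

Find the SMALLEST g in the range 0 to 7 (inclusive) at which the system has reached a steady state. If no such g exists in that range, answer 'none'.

Answer: 5

Derivation:
Gen 0: 110101111
Gen 1 (rule 193): 010000111
Gen 2 (rule 106): 100001101
Gen 3 (rule 193): 001100100
Gen 4 (rule 106): 011101000
Gen 5 (rule 193): 001100011
Gen 6 (rule 106): 011100111
Gen 7 (rule 193): 001100011
Gen 8 (rule 106): 011100111
Gen 9 (rule 193): 001100011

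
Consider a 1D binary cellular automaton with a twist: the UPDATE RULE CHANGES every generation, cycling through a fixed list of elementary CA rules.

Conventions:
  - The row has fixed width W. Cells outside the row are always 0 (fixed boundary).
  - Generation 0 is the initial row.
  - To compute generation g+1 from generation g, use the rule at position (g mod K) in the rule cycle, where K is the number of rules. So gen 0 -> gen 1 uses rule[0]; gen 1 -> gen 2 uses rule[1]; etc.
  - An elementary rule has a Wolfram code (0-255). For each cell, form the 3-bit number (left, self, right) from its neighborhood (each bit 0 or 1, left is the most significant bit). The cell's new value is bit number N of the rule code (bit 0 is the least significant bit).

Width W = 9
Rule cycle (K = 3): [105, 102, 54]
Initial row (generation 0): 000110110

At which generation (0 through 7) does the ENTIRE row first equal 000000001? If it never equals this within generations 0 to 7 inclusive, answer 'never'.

Answer: never

Derivation:
Gen 0: 000110110
Gen 1 (rule 105): 110111110
Gen 2 (rule 102): 011000010
Gen 3 (rule 54): 100100111
Gen 4 (rule 105): 000000101
Gen 5 (rule 102): 000001111
Gen 6 (rule 54): 000010000
Gen 7 (rule 105): 111000111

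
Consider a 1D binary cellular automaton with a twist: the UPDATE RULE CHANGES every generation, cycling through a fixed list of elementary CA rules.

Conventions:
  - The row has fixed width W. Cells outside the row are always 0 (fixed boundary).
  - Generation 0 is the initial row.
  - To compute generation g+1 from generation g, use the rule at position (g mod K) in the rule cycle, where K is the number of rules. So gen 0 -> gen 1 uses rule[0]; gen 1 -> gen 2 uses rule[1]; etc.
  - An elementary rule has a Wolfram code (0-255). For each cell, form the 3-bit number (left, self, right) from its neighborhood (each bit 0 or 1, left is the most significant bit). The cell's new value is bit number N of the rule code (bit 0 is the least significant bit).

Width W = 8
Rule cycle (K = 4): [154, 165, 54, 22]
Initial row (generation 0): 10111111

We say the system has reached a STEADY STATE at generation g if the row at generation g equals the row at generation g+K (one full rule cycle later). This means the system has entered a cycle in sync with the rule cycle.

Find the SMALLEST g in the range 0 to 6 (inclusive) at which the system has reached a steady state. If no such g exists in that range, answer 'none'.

Gen 0: 10111111
Gen 1 (rule 154): 00111110
Gen 2 (rule 165): 10011100
Gen 3 (rule 54): 11100010
Gen 4 (rule 22): 00010111
Gen 5 (rule 154): 00100110
Gen 6 (rule 165): 10100000
Gen 7 (rule 54): 11110000
Gen 8 (rule 22): 00001000
Gen 9 (rule 154): 00010100
Gen 10 (rule 165): 11011101

Answer: none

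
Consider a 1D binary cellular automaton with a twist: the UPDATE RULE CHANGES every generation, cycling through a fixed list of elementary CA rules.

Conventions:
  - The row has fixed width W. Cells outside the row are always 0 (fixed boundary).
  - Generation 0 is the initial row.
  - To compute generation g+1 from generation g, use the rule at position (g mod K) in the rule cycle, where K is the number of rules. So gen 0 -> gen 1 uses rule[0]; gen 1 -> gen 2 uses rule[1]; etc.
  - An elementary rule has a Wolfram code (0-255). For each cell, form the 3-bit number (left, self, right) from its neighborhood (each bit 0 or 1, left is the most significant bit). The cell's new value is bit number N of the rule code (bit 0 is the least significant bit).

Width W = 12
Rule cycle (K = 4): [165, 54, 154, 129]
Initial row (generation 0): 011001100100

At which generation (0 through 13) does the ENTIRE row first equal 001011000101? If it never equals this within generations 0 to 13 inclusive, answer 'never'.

Answer: never

Derivation:
Gen 0: 011001100100
Gen 1 (rule 165): 000000000101
Gen 2 (rule 54): 000000001111
Gen 3 (rule 154): 000000011110
Gen 4 (rule 129): 111111001100
Gen 5 (rule 165): 011110000001
Gen 6 (rule 54): 100001000011
Gen 7 (rule 154): 010010100110
Gen 8 (rule 129): 000000000000
Gen 9 (rule 165): 111111111111
Gen 10 (rule 54): 000000000000
Gen 11 (rule 154): 000000000000
Gen 12 (rule 129): 111111111111
Gen 13 (rule 165): 011111111110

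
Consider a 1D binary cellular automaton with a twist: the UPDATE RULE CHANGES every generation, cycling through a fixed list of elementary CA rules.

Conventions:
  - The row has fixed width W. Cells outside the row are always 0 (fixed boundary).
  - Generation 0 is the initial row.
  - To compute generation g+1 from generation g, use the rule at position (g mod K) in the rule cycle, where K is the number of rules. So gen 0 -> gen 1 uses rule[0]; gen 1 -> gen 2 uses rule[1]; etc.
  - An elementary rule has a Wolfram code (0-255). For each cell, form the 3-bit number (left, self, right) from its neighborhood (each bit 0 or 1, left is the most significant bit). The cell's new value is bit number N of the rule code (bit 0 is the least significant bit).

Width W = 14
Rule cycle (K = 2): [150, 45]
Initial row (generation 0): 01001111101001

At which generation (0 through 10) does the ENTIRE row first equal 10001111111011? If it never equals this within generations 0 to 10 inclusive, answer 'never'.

Gen 0: 01001111101001
Gen 1 (rule 150): 11110111001111
Gen 2 (rule 45): 10001100001000
Gen 3 (rule 150): 11010010011100
Gen 4 (rule 45): 10110010010001
Gen 5 (rule 150): 10001111111011
Gen 6 (rule 45): 10101000000110
Gen 7 (rule 150): 10101100001001
Gen 8 (rule 45): 11111001101001
Gen 9 (rule 150): 01110110001111
Gen 10 (rule 45): 01001100101000

Answer: 5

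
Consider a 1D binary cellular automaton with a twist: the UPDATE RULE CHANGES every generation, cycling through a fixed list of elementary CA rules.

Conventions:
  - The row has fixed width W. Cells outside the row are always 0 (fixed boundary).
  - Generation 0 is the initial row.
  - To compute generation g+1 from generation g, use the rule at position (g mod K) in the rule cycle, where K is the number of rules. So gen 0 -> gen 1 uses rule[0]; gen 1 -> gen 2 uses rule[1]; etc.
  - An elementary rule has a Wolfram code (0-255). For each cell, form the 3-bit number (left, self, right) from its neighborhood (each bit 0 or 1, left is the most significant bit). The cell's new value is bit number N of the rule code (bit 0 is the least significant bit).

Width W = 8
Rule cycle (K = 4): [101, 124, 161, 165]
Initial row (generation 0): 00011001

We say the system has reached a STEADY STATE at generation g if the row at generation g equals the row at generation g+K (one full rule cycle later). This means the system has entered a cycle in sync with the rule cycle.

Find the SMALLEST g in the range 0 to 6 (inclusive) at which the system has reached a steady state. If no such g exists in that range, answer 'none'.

Answer: none

Derivation:
Gen 0: 00011001
Gen 1 (rule 101): 11001001
Gen 2 (rule 124): 11101101
Gen 3 (rule 161): 01010010
Gen 4 (rule 165): 01110010
Gen 5 (rule 101): 00010010
Gen 6 (rule 124): 00011011
Gen 7 (rule 161): 11000100
Gen 8 (rule 165): 00010101
Gen 9 (rule 101): 11011111
Gen 10 (rule 124): 11110001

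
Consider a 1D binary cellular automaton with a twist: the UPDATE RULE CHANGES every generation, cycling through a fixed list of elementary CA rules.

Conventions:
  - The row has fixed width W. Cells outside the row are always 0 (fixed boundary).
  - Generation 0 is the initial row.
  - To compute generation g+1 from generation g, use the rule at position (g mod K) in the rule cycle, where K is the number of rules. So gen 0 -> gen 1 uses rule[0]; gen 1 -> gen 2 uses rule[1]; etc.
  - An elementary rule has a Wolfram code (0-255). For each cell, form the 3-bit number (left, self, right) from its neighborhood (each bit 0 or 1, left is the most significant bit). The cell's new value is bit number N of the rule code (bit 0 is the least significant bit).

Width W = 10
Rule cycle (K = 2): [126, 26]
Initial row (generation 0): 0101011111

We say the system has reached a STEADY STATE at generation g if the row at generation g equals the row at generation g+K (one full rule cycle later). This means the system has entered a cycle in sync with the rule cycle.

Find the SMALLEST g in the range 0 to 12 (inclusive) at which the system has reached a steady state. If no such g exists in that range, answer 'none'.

Answer: none

Derivation:
Gen 0: 0101011111
Gen 1 (rule 126): 1111110001
Gen 2 (rule 26): 1000001010
Gen 3 (rule 126): 1100011111
Gen 4 (rule 26): 1010110000
Gen 5 (rule 126): 1111111000
Gen 6 (rule 26): 1000000100
Gen 7 (rule 126): 1100001110
Gen 8 (rule 26): 1010011001
Gen 9 (rule 126): 1111111111
Gen 10 (rule 26): 1000000000
Gen 11 (rule 126): 1100000000
Gen 12 (rule 26): 1010000000
Gen 13 (rule 126): 1111000000
Gen 14 (rule 26): 1000100000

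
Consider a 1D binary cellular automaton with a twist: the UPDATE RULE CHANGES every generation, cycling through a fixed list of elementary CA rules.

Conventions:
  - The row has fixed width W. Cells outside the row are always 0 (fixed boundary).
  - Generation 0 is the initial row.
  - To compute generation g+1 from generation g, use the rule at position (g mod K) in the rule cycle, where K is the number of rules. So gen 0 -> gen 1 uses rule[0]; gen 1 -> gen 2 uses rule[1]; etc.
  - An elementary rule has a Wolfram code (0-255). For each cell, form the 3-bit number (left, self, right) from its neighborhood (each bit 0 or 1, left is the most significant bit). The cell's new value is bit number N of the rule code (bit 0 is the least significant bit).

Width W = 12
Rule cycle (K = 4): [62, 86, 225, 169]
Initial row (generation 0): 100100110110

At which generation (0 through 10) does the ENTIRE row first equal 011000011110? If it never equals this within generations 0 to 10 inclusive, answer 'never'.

Gen 0: 100100110110
Gen 1 (rule 62): 111111101101
Gen 2 (rule 86): 000000100101
Gen 3 (rule 225): 111110000010
Gen 4 (rule 169): 111100111000
Gen 5 (rule 62): 100011100100
Gen 6 (rule 86): 110100111110
Gen 7 (rule 225): 011000011110
Gen 8 (rule 169): 010011011100
Gen 9 (rule 62): 111110110010
Gen 10 (rule 86): 000010011111

Answer: 7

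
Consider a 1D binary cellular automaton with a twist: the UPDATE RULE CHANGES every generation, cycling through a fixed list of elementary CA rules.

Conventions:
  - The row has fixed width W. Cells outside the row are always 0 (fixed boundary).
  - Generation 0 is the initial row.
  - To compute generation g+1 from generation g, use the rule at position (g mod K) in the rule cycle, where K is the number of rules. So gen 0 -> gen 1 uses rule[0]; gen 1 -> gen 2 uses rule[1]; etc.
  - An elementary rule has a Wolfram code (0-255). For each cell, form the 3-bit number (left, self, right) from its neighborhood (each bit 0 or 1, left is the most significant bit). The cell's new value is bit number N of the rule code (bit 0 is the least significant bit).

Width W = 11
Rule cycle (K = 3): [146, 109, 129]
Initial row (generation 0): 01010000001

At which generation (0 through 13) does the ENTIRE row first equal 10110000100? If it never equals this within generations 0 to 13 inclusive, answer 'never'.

Answer: never

Derivation:
Gen 0: 01010000001
Gen 1 (rule 146): 10001000010
Gen 2 (rule 109): 10101011010
Gen 3 (rule 129): 00000000000
Gen 4 (rule 146): 00000000000
Gen 5 (rule 109): 11111111111
Gen 6 (rule 129): 01111111110
Gen 7 (rule 146): 10111111101
Gen 8 (rule 109): 11100000111
Gen 9 (rule 129): 01001110010
Gen 10 (rule 146): 10110101101
Gen 11 (rule 109): 11111111111
Gen 12 (rule 129): 01111111110
Gen 13 (rule 146): 10111111101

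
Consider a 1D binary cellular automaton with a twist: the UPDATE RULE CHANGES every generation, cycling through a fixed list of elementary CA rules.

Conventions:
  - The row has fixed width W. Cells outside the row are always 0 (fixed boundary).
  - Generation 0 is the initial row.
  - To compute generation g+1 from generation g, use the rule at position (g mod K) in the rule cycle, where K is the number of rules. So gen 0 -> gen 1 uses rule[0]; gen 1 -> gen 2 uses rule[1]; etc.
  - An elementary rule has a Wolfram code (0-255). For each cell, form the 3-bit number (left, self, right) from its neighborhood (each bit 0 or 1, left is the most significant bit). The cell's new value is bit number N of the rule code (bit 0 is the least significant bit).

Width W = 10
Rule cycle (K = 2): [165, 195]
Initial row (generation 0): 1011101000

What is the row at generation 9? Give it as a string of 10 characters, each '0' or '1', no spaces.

Answer: 0011111110

Derivation:
Gen 0: 1011101000
Gen 1 (rule 165): 1101011011
Gen 2 (rule 195): 0100001001
Gen 3 (rule 165): 0101101001
Gen 4 (rule 195): 1000100010
Gen 5 (rule 165): 1010101010
Gen 6 (rule 195): 0000000000
Gen 7 (rule 165): 1111111111
Gen 8 (rule 195): 0111111111
Gen 9 (rule 165): 0011111110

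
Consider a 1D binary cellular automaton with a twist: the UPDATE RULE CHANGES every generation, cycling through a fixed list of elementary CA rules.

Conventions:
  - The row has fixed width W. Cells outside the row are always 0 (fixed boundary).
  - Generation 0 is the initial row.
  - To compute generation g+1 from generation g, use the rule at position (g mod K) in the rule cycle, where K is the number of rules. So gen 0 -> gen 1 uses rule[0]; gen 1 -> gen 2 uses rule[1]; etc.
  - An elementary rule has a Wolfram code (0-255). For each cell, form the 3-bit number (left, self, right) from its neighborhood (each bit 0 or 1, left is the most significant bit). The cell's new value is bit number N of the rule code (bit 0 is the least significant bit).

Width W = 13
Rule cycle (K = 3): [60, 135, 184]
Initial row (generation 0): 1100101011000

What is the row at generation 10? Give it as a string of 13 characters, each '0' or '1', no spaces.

Answer: 1111111101100

Derivation:
Gen 0: 1100101011000
Gen 1 (rule 60): 1010111110100
Gen 2 (rule 135): 1010011100101
Gen 3 (rule 184): 0101011010010
Gen 4 (rule 60): 0111110111011
Gen 5 (rule 135): 1011100010000
Gen 6 (rule 184): 0111010001000
Gen 7 (rule 60): 0100111001100
Gen 8 (rule 135): 1101010010001
Gen 9 (rule 184): 1010101001000
Gen 10 (rule 60): 1111111101100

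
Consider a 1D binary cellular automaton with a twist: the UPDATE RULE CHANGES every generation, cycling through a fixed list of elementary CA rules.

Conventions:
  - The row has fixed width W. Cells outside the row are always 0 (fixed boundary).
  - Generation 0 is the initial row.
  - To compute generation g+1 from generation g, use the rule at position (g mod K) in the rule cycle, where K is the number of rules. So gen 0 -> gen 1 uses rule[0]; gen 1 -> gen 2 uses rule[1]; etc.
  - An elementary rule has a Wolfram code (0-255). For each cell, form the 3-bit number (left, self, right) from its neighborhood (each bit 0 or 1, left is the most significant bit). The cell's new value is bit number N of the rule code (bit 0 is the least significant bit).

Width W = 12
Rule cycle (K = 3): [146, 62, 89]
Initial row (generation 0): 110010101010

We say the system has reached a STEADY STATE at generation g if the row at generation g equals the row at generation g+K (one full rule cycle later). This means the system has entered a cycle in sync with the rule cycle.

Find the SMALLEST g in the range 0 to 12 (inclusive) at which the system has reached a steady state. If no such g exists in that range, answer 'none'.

Answer: none

Derivation:
Gen 0: 110010101010
Gen 1 (rule 146): 001100000001
Gen 2 (rule 62): 011010000011
Gen 3 (rule 89): 011001111011
Gen 4 (rule 146): 100110110000
Gen 5 (rule 62): 111101101000
Gen 6 (rule 89): 100101100111
Gen 7 (rule 146): 011000011010
Gen 8 (rule 62): 110100110111
Gen 9 (rule 89): 110010110101
Gen 10 (rule 146): 001100000000
Gen 11 (rule 62): 011010000000
Gen 12 (rule 89): 011001111111
Gen 13 (rule 146): 100110111110
Gen 14 (rule 62): 111101100001
Gen 15 (rule 89): 100101111100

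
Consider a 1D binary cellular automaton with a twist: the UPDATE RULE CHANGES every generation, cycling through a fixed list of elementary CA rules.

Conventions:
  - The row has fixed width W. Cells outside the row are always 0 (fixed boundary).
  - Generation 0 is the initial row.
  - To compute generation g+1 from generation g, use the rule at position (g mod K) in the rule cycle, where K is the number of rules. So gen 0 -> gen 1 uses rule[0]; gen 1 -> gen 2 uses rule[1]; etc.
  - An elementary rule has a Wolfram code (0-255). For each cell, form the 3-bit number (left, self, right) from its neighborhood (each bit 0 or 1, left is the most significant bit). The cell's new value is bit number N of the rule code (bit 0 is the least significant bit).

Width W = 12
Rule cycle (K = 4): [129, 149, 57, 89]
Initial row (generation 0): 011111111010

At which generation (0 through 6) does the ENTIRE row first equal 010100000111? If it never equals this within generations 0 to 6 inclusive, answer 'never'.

Answer: never

Derivation:
Gen 0: 011111111010
Gen 1 (rule 129): 001111110000
Gen 2 (rule 149): 100111101111
Gen 3 (rule 57): 010100011000
Gen 4 (rule 89): 000011011111
Gen 5 (rule 129): 111000001110
Gen 6 (rule 149): 010111100101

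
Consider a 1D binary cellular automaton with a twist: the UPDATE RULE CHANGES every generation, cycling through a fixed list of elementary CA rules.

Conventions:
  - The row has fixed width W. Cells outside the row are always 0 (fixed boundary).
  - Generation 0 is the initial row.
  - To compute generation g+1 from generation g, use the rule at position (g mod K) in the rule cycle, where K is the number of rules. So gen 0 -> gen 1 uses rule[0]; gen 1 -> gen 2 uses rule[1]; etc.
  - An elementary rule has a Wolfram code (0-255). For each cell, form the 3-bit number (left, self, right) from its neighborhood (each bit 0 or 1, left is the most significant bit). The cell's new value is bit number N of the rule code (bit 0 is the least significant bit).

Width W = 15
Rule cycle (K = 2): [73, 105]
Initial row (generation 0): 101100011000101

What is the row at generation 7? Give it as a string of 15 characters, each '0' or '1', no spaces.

Gen 0: 101100011000101
Gen 1 (rule 73): 001101011010000
Gen 2 (rule 105): 101110111100111
Gen 3 (rule 73): 001010100100101
Gen 4 (rule 105): 100101000000010
Gen 5 (rule 73): 000000011111000
Gen 6 (rule 105): 111111010001011
Gen 7 (rule 73): 100001000100011

Answer: 100001000100011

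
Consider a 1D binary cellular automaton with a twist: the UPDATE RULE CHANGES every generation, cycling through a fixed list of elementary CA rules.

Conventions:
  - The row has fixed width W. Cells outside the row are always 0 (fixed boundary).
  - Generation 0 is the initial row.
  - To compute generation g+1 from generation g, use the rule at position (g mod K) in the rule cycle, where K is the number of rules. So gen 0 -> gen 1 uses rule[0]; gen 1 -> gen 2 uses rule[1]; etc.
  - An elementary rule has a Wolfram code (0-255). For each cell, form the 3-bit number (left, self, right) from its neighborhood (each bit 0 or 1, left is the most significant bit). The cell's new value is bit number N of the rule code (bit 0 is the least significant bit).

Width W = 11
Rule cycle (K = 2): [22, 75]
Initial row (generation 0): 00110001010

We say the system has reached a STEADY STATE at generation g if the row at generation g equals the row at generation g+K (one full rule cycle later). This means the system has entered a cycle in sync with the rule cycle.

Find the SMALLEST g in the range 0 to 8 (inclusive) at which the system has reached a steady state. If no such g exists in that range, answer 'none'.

Gen 0: 00110001010
Gen 1 (rule 22): 01001011011
Gen 2 (rule 75): 10010011011
Gen 3 (rule 22): 11111100000
Gen 4 (rule 75): 10000101111
Gen 5 (rule 22): 11001100000
Gen 6 (rule 75): 11011101111
Gen 7 (rule 22): 00000000000
Gen 8 (rule 75): 11111111111
Gen 9 (rule 22): 00000000000
Gen 10 (rule 75): 11111111111

Answer: 7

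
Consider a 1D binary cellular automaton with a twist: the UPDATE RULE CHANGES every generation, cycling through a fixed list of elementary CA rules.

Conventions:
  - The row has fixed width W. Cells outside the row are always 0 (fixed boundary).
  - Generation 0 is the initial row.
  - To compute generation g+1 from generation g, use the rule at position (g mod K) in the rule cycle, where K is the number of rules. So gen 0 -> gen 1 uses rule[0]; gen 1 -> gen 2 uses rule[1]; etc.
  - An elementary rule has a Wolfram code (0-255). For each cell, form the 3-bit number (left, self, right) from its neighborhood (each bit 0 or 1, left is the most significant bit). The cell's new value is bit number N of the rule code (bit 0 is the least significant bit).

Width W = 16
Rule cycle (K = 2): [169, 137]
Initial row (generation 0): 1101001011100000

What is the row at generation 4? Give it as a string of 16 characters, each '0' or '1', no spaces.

Gen 0: 1101001011100000
Gen 1 (rule 169): 1010000111001111
Gen 2 (rule 137): 0000110110001110
Gen 3 (rule 169): 1110101100101100
Gen 4 (rule 137): 1100001000001001

Answer: 1100001000001001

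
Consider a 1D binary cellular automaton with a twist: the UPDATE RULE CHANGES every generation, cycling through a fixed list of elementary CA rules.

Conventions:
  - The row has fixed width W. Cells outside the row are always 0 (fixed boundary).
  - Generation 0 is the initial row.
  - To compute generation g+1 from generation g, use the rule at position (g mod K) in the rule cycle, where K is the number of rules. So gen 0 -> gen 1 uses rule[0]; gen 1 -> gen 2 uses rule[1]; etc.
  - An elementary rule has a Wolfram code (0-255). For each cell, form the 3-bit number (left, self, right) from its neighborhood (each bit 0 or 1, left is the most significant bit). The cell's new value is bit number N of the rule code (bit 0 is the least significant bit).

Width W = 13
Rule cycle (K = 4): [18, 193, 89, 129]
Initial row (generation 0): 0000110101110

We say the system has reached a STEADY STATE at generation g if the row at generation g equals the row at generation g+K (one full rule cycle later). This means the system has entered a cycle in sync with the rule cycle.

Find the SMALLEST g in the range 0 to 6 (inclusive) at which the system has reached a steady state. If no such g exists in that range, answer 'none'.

Gen 0: 0000110101110
Gen 1 (rule 18): 0001000000001
Gen 2 (rule 193): 1100011111100
Gen 3 (rule 89): 1111010000111
Gen 4 (rule 129): 0110000110010
Gen 5 (rule 18): 1001001001101
Gen 6 (rule 193): 0000000000100
Gen 7 (rule 89): 1111111110011
Gen 8 (rule 129): 0111111100000
Gen 9 (rule 18): 1000000010000
Gen 10 (rule 193): 0011111000111

Answer: none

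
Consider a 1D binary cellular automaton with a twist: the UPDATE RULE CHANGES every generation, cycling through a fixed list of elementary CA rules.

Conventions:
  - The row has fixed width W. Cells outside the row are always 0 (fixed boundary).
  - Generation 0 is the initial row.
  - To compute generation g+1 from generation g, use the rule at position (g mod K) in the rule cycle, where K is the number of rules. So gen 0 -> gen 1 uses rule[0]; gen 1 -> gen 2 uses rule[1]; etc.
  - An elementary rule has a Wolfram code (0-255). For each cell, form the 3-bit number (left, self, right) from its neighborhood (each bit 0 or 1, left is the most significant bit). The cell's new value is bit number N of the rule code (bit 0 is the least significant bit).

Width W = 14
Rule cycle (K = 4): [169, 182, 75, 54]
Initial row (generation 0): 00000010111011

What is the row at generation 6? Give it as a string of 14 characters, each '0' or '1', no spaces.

Gen 0: 00000010111011
Gen 1 (rule 169): 11111001110110
Gen 2 (rule 182): 01110110101001
Gen 3 (rule 75): 11010110000010
Gen 4 (rule 54): 00111001000111
Gen 5 (rule 169): 10110000010110
Gen 6 (rule 182): 11001000111001

Answer: 11001000111001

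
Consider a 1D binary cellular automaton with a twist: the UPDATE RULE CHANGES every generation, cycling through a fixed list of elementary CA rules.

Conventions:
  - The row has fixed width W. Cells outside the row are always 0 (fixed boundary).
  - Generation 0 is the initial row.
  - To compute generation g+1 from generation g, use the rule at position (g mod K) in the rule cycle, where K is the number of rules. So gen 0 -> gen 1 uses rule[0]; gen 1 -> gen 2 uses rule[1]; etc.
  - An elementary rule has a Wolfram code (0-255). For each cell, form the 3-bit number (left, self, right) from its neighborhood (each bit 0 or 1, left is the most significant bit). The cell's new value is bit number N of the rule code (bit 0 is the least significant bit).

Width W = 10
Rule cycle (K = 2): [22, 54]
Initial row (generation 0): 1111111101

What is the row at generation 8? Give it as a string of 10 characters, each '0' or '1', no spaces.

Gen 0: 1111111101
Gen 1 (rule 22): 0000000001
Gen 2 (rule 54): 0000000011
Gen 3 (rule 22): 0000000100
Gen 4 (rule 54): 0000001110
Gen 5 (rule 22): 0000010001
Gen 6 (rule 54): 0000111011
Gen 7 (rule 22): 0001000000
Gen 8 (rule 54): 0011100000

Answer: 0011100000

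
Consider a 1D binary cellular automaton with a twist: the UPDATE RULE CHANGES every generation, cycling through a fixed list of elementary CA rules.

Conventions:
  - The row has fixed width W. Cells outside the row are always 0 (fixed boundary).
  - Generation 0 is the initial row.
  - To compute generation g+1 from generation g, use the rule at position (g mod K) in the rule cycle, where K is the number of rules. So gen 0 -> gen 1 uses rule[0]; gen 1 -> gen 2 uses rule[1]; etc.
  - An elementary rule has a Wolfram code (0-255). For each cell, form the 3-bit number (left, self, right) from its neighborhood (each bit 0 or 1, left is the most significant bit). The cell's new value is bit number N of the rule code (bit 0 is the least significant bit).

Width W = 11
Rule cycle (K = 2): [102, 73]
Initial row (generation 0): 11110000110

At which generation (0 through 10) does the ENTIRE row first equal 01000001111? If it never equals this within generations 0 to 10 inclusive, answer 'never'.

Answer: never

Derivation:
Gen 0: 11110000110
Gen 1 (rule 102): 00010001010
Gen 2 (rule 73): 11000100000
Gen 3 (rule 102): 01001100000
Gen 4 (rule 73): 00001101111
Gen 5 (rule 102): 00010110001
Gen 6 (rule 73): 11000110100
Gen 7 (rule 102): 01001011100
Gen 8 (rule 73): 00000010101
Gen 9 (rule 102): 00000111111
Gen 10 (rule 73): 11110100001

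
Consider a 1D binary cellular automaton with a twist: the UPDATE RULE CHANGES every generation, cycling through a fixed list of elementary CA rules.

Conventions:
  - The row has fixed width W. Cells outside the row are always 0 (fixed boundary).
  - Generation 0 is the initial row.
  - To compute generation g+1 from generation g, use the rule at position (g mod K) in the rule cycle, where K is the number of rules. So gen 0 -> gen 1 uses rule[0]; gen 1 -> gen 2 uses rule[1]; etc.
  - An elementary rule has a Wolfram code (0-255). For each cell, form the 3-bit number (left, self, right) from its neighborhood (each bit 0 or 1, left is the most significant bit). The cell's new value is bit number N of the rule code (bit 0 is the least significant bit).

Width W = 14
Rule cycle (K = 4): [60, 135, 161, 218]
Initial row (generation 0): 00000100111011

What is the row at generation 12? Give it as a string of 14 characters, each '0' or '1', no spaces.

Answer: 11110011111110

Derivation:
Gen 0: 00000100111011
Gen 1 (rule 60): 00000110100110
Gen 2 (rule 135): 11111000101000
Gen 3 (rule 161): 01110010010011
Gen 4 (rule 218): 11111101101111
Gen 5 (rule 60): 10000011011000
Gen 6 (rule 135): 10111100000011
Gen 7 (rule 161): 01011001111000
Gen 8 (rule 218): 10011111111100
Gen 9 (rule 60): 11010000000010
Gen 10 (rule 135): 00010111111110
Gen 11 (rule 161): 11001011111100
Gen 12 (rule 218): 11110011111110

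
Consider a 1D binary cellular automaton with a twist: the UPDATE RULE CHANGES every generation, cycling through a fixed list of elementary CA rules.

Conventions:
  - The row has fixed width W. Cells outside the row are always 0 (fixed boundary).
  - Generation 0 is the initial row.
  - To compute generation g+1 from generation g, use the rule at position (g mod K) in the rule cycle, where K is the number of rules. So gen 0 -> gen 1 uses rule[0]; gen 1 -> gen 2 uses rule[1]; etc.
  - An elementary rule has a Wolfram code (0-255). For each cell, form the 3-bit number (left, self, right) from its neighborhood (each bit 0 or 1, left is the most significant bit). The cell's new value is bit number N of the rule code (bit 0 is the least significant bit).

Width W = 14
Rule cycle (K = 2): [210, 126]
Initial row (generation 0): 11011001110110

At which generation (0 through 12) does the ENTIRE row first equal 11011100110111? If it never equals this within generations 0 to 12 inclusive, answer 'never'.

Answer: 6

Derivation:
Gen 0: 11011001110110
Gen 1 (rule 210): 01001110110011
Gen 2 (rule 126): 11111011111111
Gen 3 (rule 210): 01111001111111
Gen 4 (rule 126): 11001111000001
Gen 5 (rule 210): 01110111100010
Gen 6 (rule 126): 11011100110111
Gen 7 (rule 210): 01001111010011
Gen 8 (rule 126): 11111001111111
Gen 9 (rule 210): 01111110111111
Gen 10 (rule 126): 11000011100001
Gen 11 (rule 210): 01100101110010
Gen 12 (rule 126): 11111111011111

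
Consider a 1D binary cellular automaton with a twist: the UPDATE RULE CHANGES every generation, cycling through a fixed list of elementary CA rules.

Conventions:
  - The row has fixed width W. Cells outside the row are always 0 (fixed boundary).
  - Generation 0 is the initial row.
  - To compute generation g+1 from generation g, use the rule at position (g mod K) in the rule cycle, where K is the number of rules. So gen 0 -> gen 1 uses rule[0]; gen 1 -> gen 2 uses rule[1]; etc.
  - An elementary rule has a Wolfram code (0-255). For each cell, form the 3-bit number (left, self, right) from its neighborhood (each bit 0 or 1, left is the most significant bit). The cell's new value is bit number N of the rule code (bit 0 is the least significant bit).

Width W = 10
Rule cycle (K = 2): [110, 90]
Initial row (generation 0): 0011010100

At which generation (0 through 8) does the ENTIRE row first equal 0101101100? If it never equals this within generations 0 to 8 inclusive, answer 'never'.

Answer: never

Derivation:
Gen 0: 0011010100
Gen 1 (rule 110): 0111111100
Gen 2 (rule 90): 1100000110
Gen 3 (rule 110): 1100001110
Gen 4 (rule 90): 1110011011
Gen 5 (rule 110): 1010111111
Gen 6 (rule 90): 0000100001
Gen 7 (rule 110): 0001100011
Gen 8 (rule 90): 0011110111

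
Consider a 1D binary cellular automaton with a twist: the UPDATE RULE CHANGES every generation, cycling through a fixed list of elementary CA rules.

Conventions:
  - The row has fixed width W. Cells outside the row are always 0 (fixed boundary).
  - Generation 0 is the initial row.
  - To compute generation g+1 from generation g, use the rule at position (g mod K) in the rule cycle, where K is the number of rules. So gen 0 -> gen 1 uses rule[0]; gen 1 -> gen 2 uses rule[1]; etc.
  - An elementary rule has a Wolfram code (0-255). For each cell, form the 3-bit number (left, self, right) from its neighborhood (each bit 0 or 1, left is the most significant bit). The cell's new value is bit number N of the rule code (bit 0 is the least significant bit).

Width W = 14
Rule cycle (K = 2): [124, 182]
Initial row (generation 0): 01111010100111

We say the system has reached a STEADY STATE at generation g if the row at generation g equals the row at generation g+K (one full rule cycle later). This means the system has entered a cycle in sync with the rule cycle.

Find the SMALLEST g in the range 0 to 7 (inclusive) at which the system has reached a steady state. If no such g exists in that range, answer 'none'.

Answer: none

Derivation:
Gen 0: 01111010100111
Gen 1 (rule 124): 01001111110101
Gen 2 (rule 182): 11110111101111
Gen 3 (rule 124): 10011100111001
Gen 4 (rule 182): 11101011010111
Gen 5 (rule 124): 10111111111101
Gen 6 (rule 182): 11011111111011
Gen 7 (rule 124): 11110000001111
Gen 8 (rule 182): 01101000010110
Gen 9 (rule 124): 01111100011111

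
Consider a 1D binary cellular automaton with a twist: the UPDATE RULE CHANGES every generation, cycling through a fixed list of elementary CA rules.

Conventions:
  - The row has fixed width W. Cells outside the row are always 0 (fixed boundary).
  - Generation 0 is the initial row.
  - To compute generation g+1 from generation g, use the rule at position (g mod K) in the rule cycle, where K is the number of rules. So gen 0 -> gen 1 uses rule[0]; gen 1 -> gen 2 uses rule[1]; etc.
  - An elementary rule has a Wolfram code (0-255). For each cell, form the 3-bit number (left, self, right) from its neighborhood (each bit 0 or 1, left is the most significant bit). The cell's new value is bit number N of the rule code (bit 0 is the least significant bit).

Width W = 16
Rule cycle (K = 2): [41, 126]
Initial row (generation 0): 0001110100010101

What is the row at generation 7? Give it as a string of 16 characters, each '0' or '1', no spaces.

Answer: 1000011111111100

Derivation:
Gen 0: 0001110100010101
Gen 1 (rule 41): 1101001001001010
Gen 2 (rule 126): 1111111111111111
Gen 3 (rule 41): 1000000000000000
Gen 4 (rule 126): 1100000000000000
Gen 5 (rule 41): 1001111111111111
Gen 6 (rule 126): 1111000000000001
Gen 7 (rule 41): 1000011111111100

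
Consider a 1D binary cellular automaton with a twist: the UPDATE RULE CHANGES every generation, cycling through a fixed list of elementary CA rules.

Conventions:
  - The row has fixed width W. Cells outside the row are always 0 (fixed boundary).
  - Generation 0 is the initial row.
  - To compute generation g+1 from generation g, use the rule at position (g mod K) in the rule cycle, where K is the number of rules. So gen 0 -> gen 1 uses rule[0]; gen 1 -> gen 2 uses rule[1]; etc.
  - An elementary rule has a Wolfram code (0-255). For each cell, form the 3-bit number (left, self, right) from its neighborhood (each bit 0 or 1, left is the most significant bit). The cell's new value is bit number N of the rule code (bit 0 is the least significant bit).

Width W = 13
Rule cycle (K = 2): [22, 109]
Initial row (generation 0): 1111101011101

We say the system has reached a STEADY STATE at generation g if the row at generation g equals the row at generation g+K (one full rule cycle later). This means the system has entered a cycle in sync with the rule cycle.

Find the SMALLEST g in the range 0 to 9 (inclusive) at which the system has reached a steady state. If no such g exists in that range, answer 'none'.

Gen 0: 1111101011101
Gen 1 (rule 22): 0000001000001
Gen 2 (rule 109): 1111101011101
Gen 3 (rule 22): 0000001000001
Gen 4 (rule 109): 1111101011101
Gen 5 (rule 22): 0000001000001
Gen 6 (rule 109): 1111101011101
Gen 7 (rule 22): 0000001000001
Gen 8 (rule 109): 1111101011101
Gen 9 (rule 22): 0000001000001
Gen 10 (rule 109): 1111101011101
Gen 11 (rule 22): 0000001000001

Answer: 0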